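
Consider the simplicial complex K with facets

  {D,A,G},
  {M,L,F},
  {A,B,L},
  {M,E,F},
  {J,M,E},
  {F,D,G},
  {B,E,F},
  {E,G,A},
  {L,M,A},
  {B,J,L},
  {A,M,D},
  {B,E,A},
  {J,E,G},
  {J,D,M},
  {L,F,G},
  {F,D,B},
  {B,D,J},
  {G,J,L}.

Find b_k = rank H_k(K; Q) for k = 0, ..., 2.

b_0 = 1, b_1 = 2, b_2 = 1.

Take the total order A < B < D < E < F < G < J < L < M on the vertex set. Then K (dimension 2) consists of the simplices:

  0-simplices (9): A, B, D, E, F, G, J, L, M
  1-simplices (27): AB, AD, AE, AG, AL, AM, BD, BE, BF, BJ, BL, DF, DG, DJ, DM, EF, EG, EJ, EM, FG, FL, FM, GJ, GL, JL, JM, LM
  2-simplices (18): ABE, ABL, ADG, ADM, AEG, ALM, BDF, BDJ, BEF, BJL, DFG, DJM, EFM, EGJ, EJM, FGL, FLM, GJL

so the chain groups are C_0 ≅ Z^9, C_1 ≅ Z^27, C_2 ≅ Z^18.

The boundary map ∂_1: C_1 → C_0 is given by ∂[p,q] = [q] − [p].
This gives a 9×27 integer matrix of rank 8; reducing to Smith normal form yields diagonal entries (1,1,1,1,1,1,1,1).

∂_2: C_2 → C_1 maps a triangle to the signed sum of its edges. For instance
  ∂BEF = EF − BF + BE,
  ∂ABL = BL − AL + AB.
The resulting 27×18 matrix has rank 17, and its Smith normal form has invariant factors (1,1,1,1,1,1,1,1,1,1,1,1,1,1,1,1,1).

Now H_k = ker ∂_k / im ∂_{k+1}, so:

  H_0: rank C_0 − rank ∂_1 = 9 − 8 = 1, and the invariant factors of ∂_1 are all 1, so H_0 ≅ Z.
  H_1: rank ker ∂_1 − rank ∂_2 = (27 − 8) − 17 = 2, and the invariant factors of ∂_2 are all 1, so H_1 ≅ Z^2.
  H_2: rank ker ∂_2 − rank ∂_3 = (18 − 17) − 0 = 1, and there is no ∂_3, so H_2 ≅ Z.

Hence the Betti numbers are b_0 = 1, b_1 = 2, b_2 = 1.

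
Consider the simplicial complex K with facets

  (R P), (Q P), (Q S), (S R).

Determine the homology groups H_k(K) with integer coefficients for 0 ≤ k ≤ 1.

H_0 = Z,  H_1 = Z.

Take the total order P < Q < R < S on the vertex set. Then K (dimension 1) consists of the simplices:

  0-simplices (4): P, Q, R, S
  1-simplices (4): PQ, PR, QS, RS

giving chain groups C_0 ≅ Z^4, C_1 ≅ Z^4.

∂_1: C_1 → C_0 sends each edge [p,q] (with p < q) to q − p. For instance
  ∂QS = S − Q.
The 4×4 boundary matrix has rank 3 and Smith normal form diag(1,1,1).

From H_k ≅ ker(∂_k) / im(∂_{k+1}) we obtain:

  H_0: rank C_0 − rank ∂_1 = 4 − 3 = 1, and the invariant factors of ∂_1 are all 1, so H_0 ≅ Z.
  H_1: rank ker ∂_1 − rank ∂_2 = (4 − 3) − 0 = 1, and there is no ∂_2, so H_1 ≅ Z.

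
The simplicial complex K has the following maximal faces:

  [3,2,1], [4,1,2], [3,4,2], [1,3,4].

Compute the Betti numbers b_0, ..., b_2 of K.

We work with the vertex ordering 1 < 2 < 3 < 4. The simplices of K, each written with vertices in increasing order, are:

  0-simplices (4): [1], [2], [3], [4]
  1-simplices (6): [1,2], [1,3], [1,4], [2,3], [2,4], [3,4]
  2-simplices (4): [1,2,3], [1,2,4], [1,3,4], [2,3,4]

so the chain groups are C_0 ≅ Z^4, C_1 ≅ Z^6, C_2 ≅ Z^4.

∂_1: C_1 → C_0 is given by ∂[p,q] = [q] − [p]. For instance
  ∂[2,4] = [4] − [2].
This gives a 4×6 integer matrix of rank 3; reducing to Smith normal form yields diagonal entries (1,1,1).

Boundary ∂_2: C_2 → C_1 maps a triangle to the signed sum of its edges. For instance
  ∂[2,3,4] = [3,4] − [2,4] + [2,3],
  ∂[1,2,4] = [2,4] − [1,4] + [1,2].
This gives a 6×4 integer matrix of rank 3; reducing to Smith normal form yields diagonal entries (1,1,1).

Now H_k = ker ∂_k / im ∂_{k+1}, so:

  H_0: rank C_0 − rank ∂_1 = 4 − 3 = 1, and the invariant factors of ∂_1 are all 1, so H_0 ≅ Z.
  H_1: rank ker ∂_1 − rank ∂_2 = (6 − 3) − 3 = 0, and the invariant factors of ∂_2 are all 1, so H_1 ≅ 0.
  H_2: rank ker ∂_2 − rank ∂_3 = (4 − 3) − 0 = 1, and there is no ∂_3, so H_2 ≅ Z.

Hence the Betti numbers are b_0 = 1, b_1 = 0, b_2 = 1.

b_0 = 1, b_1 = 0, b_2 = 1.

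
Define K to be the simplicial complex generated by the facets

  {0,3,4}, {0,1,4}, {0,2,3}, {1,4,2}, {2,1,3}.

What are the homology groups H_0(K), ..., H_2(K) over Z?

K has 5 vertices, 10 edges, 5 triangles.
rank ∂_0 = 0, rank ∂_1 = 4 ⇒ b_0 = 5 − 0 − 4 = 1; all invariant factors of ∂_1 are 1 so no torsion. So H_0 = Z.
rank ∂_1 = 4, rank ∂_2 = 5 ⇒ b_1 = 10 − 4 − 5 = 1; all invariant factors of ∂_2 are 1 so no torsion. So H_1 = Z.
rank ∂_2 = 5, rank ∂_3 = 0 ⇒ b_2 = 5 − 5 − 0 = 0. So H_2 = 0.

H_0 ≅ Z,  H_1 ≅ Z,  H_2 = 0.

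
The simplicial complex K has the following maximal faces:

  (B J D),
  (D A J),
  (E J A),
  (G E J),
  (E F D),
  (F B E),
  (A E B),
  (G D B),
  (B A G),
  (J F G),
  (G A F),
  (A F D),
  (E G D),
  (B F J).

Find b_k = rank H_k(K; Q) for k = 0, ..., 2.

b_0 = 1, b_1 = 2, b_2 = 1.

Take the total order A < B < D < E < F < G < J on the vertex set. Then K (dimension 2) consists of the simplices:

  0-simplices (7): A, B, D, E, F, G, J
  1-simplices (21): AB, AD, AE, AF, AG, AJ, BD, BE, BF, BG, BJ, DE, DF, DG, DJ, EF, EG, EJ, FG, FJ, GJ
  2-simplices (14): ABE, ABG, ADF, ADJ, AEJ, AFG, BDG, BDJ, BEF, BFJ, DEF, DEG, EGJ, FGJ

Hence C_0 ≅ Z^7, C_1 ≅ Z^21, C_2 ≅ Z^14.

∂_1: C_1 → C_0 sends each edge [p,q] (with p < q) to q − p. For instance
  ∂EF = F − E.
The 7×21 boundary matrix has rank 6 and Smith normal form diag(1,1,1,1,1,1).

∂_2: C_2 → C_1 acts by ∂[p,q,r] = [q,r] − [p,r] + [p,q]. For instance
  ∂BEF = EF − BF + BE,
  ∂BDJ = DJ − BJ + BD.
The resulting 21×14 matrix has rank 13, and its Smith normal form has invariant factors (1,1,1,1,1,1,1,1,1,1,1,1,1).

From H_k ≅ ker(∂_k) / im(∂_{k+1}) we obtain:

  H_0: rank C_0 − rank ∂_1 = 7 − 6 = 1, and the invariant factors of ∂_1 are all 1, so H_0 = Z.
  H_1: rank ker ∂_1 − rank ∂_2 = (21 − 6) − 13 = 2, and the invariant factors of ∂_2 are all 1, so H_1 = Z^2.
  H_2: rank ker ∂_2 − rank ∂_3 = (14 − 13) − 0 = 1, and there is no ∂_3, so H_2 = Z.

As a check, the Euler characteristic is 7 − 21 + 14 = 0, which agrees with 1 − 2 + 1 = 0.

Hence the Betti numbers are b_0 = 1, b_1 = 2, b_2 = 1.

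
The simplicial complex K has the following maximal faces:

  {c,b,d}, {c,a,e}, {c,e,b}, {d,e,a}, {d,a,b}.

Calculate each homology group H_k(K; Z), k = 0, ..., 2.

Take the total order a < b < c < d < e on the vertex set. Then K (dimension 2) consists of the simplices:

  0-simplices (5): a, b, c, d, e
  1-simplices (10): ab, ac, ad, ae, bc, bd, be, cd, ce, de
  2-simplices (5): abd, ace, ade, bcd, bce

Hence C_0 ≅ Z^5, C_1 ≅ Z^10, C_2 ≅ Z^5.

The boundary map ∂_1: C_1 → C_0 sends each edge [p,q] (with p < q) to q − p.
The resulting 5×10 matrix has rank 4, and its Smith normal form has invariant factors (1,1,1,1).

The boundary map ∂_2: C_2 → C_1 acts by ∂[p,q,r] = [q,r] − [p,r] + [p,q]. For instance
  ∂ace = ce − ae + ac,
  ∂abd = bd − ad + ab.
This gives a 10×5 integer matrix of rank 5; reducing to Smith normal form yields diagonal entries (1,1,1,1,1).

From H_k ≅ ker(∂_k) / im(∂_{k+1}) we obtain:

  H_0: rank C_0 − rank ∂_1 = 5 − 4 = 1, and the invariant factors of ∂_1 are all 1, so H_0 ≅ Z.
  H_1: rank ker ∂_1 − rank ∂_2 = (10 − 4) − 5 = 1, and the invariant factors of ∂_2 are all 1, so H_1 ≅ Z.
  H_2: rank ker ∂_2 − rank ∂_3 = (5 − 5) − 0 = 0, and there is no ∂_3, so H_2 ≅ 0.

H_0 = Z,  H_1 = Z,  H_2 = 0.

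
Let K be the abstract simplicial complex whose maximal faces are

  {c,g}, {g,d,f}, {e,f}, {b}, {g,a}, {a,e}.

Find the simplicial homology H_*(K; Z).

H_0 ≅ Z^2,  H_1 ≅ Z,  H_2 = 0.

K has 7 vertices, 7 edges, 1 triangle.
rank ∂_0 = 0, rank ∂_1 = 5 ⇒ b_0 = 7 − 0 − 5 = 2; all invariant factors of ∂_1 are 1 so no torsion. So H_0 = Z^2.
rank ∂_1 = 5, rank ∂_2 = 1 ⇒ b_1 = 7 − 5 − 1 = 1; all invariant factors of ∂_2 are 1 so no torsion. So H_1 = Z.
rank ∂_2 = 1, rank ∂_3 = 0 ⇒ b_2 = 1 − 1 − 0 = 0. So H_2 = 0.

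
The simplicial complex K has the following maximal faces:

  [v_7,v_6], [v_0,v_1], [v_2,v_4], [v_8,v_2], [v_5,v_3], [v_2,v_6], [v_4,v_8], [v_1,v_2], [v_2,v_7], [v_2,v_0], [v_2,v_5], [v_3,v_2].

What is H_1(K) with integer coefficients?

H_1 = Z^4.

Order the vertices as v_0 < v_1 < v_2 < v_3 < v_4 < v_5 < v_6 < v_7 < v_8. Listing each simplex with vertices in this order, K has dimension 1 with simplices:

  0-simplices (9): [v_0], [v_1], [v_2], [v_3], [v_4], [v_5], [v_6], [v_7], [v_8]
  1-simplices (12): [v_0,v_1], [v_0,v_2], [v_1,v_2], [v_2,v_3], [v_2,v_4], [v_2,v_5], [v_2,v_6], [v_2,v_7], [v_2,v_8], [v_3,v_5], [v_4,v_8], [v_6,v_7]

giving chain groups C_0 ≅ Z^9, C_1 ≅ Z^12.

Boundary ∂_1: C_1 → C_0 sends each edge [p,q] (with p < q) to q − p. For instance
  ∂[v_4,v_8] = [v_8] − [v_4].
The 9×12 boundary matrix has rank 8 and Smith normal form diag(1,1,1,1,1,1,1,1).

Reading off H_k = ker ∂_k / im ∂_{k+1}:

  H_1: rank ker ∂_1 − rank ∂_2 = (12 − 8) − 0 = 4, and there is no ∂_2, so H_1 = Z^4.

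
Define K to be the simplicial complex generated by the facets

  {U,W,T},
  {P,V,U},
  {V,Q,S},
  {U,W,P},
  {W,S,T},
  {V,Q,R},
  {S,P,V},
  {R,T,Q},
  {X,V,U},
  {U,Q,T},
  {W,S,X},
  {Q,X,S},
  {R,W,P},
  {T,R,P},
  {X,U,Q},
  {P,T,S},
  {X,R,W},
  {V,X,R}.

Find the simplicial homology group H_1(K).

H_1 = Z ⊕ Z/2.

We work with the vertex ordering P < Q < R < S < T < U < V < W < X. The simplices of K, each written with vertices in increasing order, are:

  0-simplices (9): P, Q, R, S, T, U, V, W, X
  1-simplices (27): PR, PS, PT, PU, PV, PW, QR, QS, QT, QU, QV, QX, RT, RV, RW, RX, ST, SV, SW, SX, TU, TW, UV, UW, UX, VX, WX
  2-simplices (18): PRT, PRW, PST, PSV, PUV, PUW, QRT, QRV, QSV, QSX, QTU, QUX, RVX, RWX, STW, SWX, TUW, UVX

giving chain groups C_0 ≅ Z^9, C_1 ≅ Z^27, C_2 ≅ Z^18.

Boundary ∂_1: C_1 → C_0 is given by ∂[p,q] = [q] − [p]. For instance
  ∂UW = W − U.
This gives a 9×27 integer matrix of rank 8; reducing to Smith normal form yields diagonal entries (1,1,1,1,1,1,1,1).

The boundary map ∂_2: C_2 → C_1 maps a triangle to the signed sum of its edges. For instance
  ∂RWX = WX − RX + RW,
  ∂PST = ST − PT + PS.
The 27×18 boundary matrix has rank 18 and Smith normal form diag(1,1,1,1,1,1,1,1,1,1,1,1,1,1,1,1,1,2).

From H_k ≅ ker(∂_k) / im(∂_{k+1}) we obtain:

  H_1: rank ker ∂_1 − rank ∂_2 = (27 − 8) − 18 = 1, and ∂_2 has invariant factor 2 > 1, so H_1 = Z ⊕ Z/2.

(K is a triangulation of the Klein bottle.)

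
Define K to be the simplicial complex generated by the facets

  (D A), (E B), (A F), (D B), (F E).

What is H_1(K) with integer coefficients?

Order the vertices as A < B < D < E < F. Listing each simplex with vertices in this order, K has dimension 1 with simplices:

  0-simplices (5): A, B, D, E, F
  1-simplices (5): AD, AF, BD, BE, EF

Hence C_0 ≅ Z^5, C_1 ≅ Z^5.

∂_1: C_1 → C_0 sends each edge [p,q] (with p < q) to q − p.
The 5×5 boundary matrix has rank 4 and Smith normal form diag(1,1,1,1).

Reading off H_k = ker ∂_k / im ∂_{k+1}:

  H_1: rank ker ∂_1 − rank ∂_2 = (5 − 4) − 0 = 1, and there is no ∂_2, so H_1 = Z.

(K is a triangulation of the circle S^1.)

H_1 ≅ Z.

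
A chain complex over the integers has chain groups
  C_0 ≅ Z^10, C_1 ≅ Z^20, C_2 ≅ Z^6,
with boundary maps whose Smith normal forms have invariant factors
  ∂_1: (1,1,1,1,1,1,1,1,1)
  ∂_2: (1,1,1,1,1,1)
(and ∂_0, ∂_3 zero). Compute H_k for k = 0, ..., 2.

H_0 ≅ Z,  H_1 ≅ Z^5,  H_2 = 0.

H_0: b_0 = 10 − 0 − 9 = 1; torsion from ∂_1 factors > 1: none. So H_0 ≅ Z.
H_1: b_1 = 20 − 9 − 6 = 5; torsion from ∂_2 factors > 1: none. So H_1 ≅ Z^5.
H_2: b_2 = 6 − 6 − 0 = 0; torsion from ∂_3 factors > 1: none. So H_2 ≅ 0.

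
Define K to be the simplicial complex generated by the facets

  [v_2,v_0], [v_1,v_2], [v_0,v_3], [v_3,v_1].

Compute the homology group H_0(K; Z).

K has 4 vertices, 4 edges.
rank ∂_0 = 0, rank ∂_1 = 3 ⇒ b_0 = 4 − 0 − 3 = 1; all invariant factors of ∂_1 are 1 so no torsion. So H_0 ≅ Z.

H_0 = Z.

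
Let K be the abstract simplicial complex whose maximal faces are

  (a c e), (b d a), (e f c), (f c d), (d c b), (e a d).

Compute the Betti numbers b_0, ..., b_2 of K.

b_0 = 1, b_1 = 1, b_2 = 0.

Fix the vertex order a < b < c < d < e < f and write every simplex with vertices in increasing order. Then dim K = 2 and the simplices of K are:

  0-simplices (6): a, b, c, d, e, f
  1-simplices (12): ab, ac, ad, ae, bc, bd, cd, ce, cf, de, df, ef
  2-simplices (6): abd, ace, ade, bcd, cdf, cef

giving chain groups C_0 ≅ Z^6, C_1 ≅ Z^12, C_2 ≅ Z^6.

The boundary map ∂_1: C_1 → C_0 sends each edge [p,q] (with p < q) to q − p.
This gives a 6×12 integer matrix of rank 5; reducing to Smith normal form yields diagonal entries (1,1,1,1,1).

∂_2: C_2 → C_1 sends each 2-simplex [p,q,r] to [q,r] − [p,r] + [p,q]. For instance
  ∂cdf = df − cf + cd,
  ∂ace = ce − ae + ac.
As a 12×6 matrix over Z this has rank 6, with invariant factors (1,1,1,1,1,1).

Now H_k = ker ∂_k / im ∂_{k+1}, so:

  H_0: rank C_0 − rank ∂_1 = 6 − 5 = 1, and the invariant factors of ∂_1 are all 1, so H_0 ≅ Z.
  H_1: rank ker ∂_1 − rank ∂_2 = (12 − 5) − 6 = 1, and the invariant factors of ∂_2 are all 1, so H_1 ≅ Z.
  H_2: rank ker ∂_2 − rank ∂_3 = (6 − 6) − 0 = 0, and there is no ∂_3, so H_2 ≅ 0.

(K is a triangulation of the cylinder S^1 x I.)

Hence the Betti numbers are b_0 = 1, b_1 = 1, b_2 = 0.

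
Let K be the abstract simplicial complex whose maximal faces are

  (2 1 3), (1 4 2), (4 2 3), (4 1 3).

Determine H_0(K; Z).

H_0 ≅ Z.

Order the vertices as 1 < 2 < 3 < 4. Listing each simplex with vertices in this order, K has dimension 2 with simplices:

  0-simplices (4): [1], [2], [3], [4]
  1-simplices (6): [1,2], [1,3], [1,4], [2,3], [2,4], [3,4]
  2-simplices (4): [1,2,3], [1,2,4], [1,3,4], [2,3,4]

giving chain groups C_0 ≅ Z^4, C_1 ≅ Z^6, C_2 ≅ Z^4.

The boundary map ∂_1: C_1 → C_0 sends each edge [p,q] (with p < q) to q − p. For instance
  ∂[2,3] = [3] − [2].
The 4×6 boundary matrix has rank 3 and Smith normal form diag(1,1,1).

The boundary map ∂_2: C_2 → C_1 maps a triangle to the signed sum of its edges. For instance
  ∂[1,2,4] = [2,4] − [1,4] + [1,2],
  ∂[1,3,4] = [3,4] − [1,4] + [1,3].
The resulting 6×4 matrix has rank 3, and its Smith normal form has invariant factors (1,1,1).

Computing H_k = (kernel of ∂_k) / (image of ∂_{k+1}):

  H_0: rank C_0 − rank ∂_1 = 4 − 3 = 1, and the invariant factors of ∂_1 are all 1, so H_0 ≅ Z.

(K is a triangulation of the 2-sphere S^2.)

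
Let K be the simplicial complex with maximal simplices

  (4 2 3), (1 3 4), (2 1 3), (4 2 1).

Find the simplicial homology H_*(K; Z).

We work with the vertex ordering 1 < 2 < 3 < 4. The simplices of K, each written with vertices in increasing order, are:

  0-simplices (4): [1], [2], [3], [4]
  1-simplices (6): [1,2], [1,3], [1,4], [2,3], [2,4], [3,4]
  2-simplices (4): [1,2,3], [1,2,4], [1,3,4], [2,3,4]

giving chain groups C_0 ≅ Z^4, C_1 ≅ Z^6, C_2 ≅ Z^4.

The boundary map ∂_1: C_1 → C_0 sends each edge [p,q] (with p < q) to q − p. For instance
  ∂[1,3] = [3] − [1].
The resulting 4×6 matrix has rank 3, and its Smith normal form has invariant factors (1,1,1).

Boundary ∂_2: C_2 → C_1 sends each 2-simplex [p,q,r] to [q,r] − [p,r] + [p,q]. For instance
  ∂[1,2,3] = [2,3] − [1,3] + [1,2],
  ∂[1,2,4] = [2,4] − [1,4] + [1,2].
The resulting 6×4 matrix has rank 3, and its Smith normal form has invariant factors (1,1,1).

Now H_k = ker ∂_k / im ∂_{k+1}, so:

  H_0: rank C_0 − rank ∂_1 = 4 − 3 = 1, and the invariant factors of ∂_1 are all 1, so H_0 ≅ Z.
  H_1: rank ker ∂_1 − rank ∂_2 = (6 − 3) − 3 = 0, and the invariant factors of ∂_2 are all 1, so H_1 ≅ 0.
  H_2: rank ker ∂_2 − rank ∂_3 = (4 − 3) − 0 = 1, and there is no ∂_3, so H_2 ≅ Z.

(K is a triangulation of the 2-sphere S^2.)

H_0 = Z,  H_1 = 0,  H_2 = Z.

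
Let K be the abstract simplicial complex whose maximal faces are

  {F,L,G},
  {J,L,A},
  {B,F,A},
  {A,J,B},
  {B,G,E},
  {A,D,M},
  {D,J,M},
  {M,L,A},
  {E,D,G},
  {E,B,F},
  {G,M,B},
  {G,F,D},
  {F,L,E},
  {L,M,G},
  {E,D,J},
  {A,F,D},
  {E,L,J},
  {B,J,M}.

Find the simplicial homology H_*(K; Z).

We work with the vertex ordering A < B < D < E < F < G < J < L < M. The simplices of K, each written with vertices in increasing order, are:

  0-simplices (9): A, B, D, E, F, G, J, L, M
  1-simplices (27): AB, AD, AF, AJ, AL, AM, BE, BF, BG, BJ, BM, DE, DF, DG, DJ, DM, EF, EG, EJ, EL, FG, FL, GL, GM, JL, JM, LM
  2-simplices (18): ABF, ABJ, ADF, ADM, AJL, ALM, BEF, BEG, BGM, BJM, DEG, DEJ, DFG, DJM, EFL, EJL, FGL, GLM

Hence C_0 ≅ Z^9, C_1 ≅ Z^27, C_2 ≅ Z^18.

∂_1: C_1 → C_0 sends each edge [p,q] (with p < q) to q − p. For instance
  ∂BE = E − B.
The resulting 9×27 matrix has rank 8, and its Smith normal form has invariant factors (1,1,1,1,1,1,1,1).

The boundary map ∂_2: C_2 → C_1 sends each 2-simplex [p,q,r] to [q,r] − [p,r] + [p,q]. For instance
  ∂DEG = EG − DG + DE,
  ∂EJL = JL − EL + EJ.
As a 27×18 matrix over Z this has rank 18, with invariant factors (1,1,1,1,1,1,1,1,1,1,1,1,1,1,1,1,1,2).

Computing H_k = (kernel of ∂_k) / (image of ∂_{k+1}):

  H_0: rank C_0 − rank ∂_1 = 9 − 8 = 1, and the invariant factors of ∂_1 are all 1, so H_0 ≅ Z.
  H_1: rank ker ∂_1 − rank ∂_2 = (27 − 8) − 18 = 1, and ∂_2 has invariant factor 2 > 1, so H_1 ≅ Z ⊕ Z/2Z.
  H_2: rank ker ∂_2 − rank ∂_3 = (18 − 18) − 0 = 0, and there is no ∂_3, so H_2 ≅ 0.

As a check, the Euler characteristic is 9 − 27 + 18 = 0, which agrees with 1 − 1 + 0 = 0.

H_0 ≅ Z,  H_1 ≅ Z ⊕ Z/2Z,  H_2 = 0.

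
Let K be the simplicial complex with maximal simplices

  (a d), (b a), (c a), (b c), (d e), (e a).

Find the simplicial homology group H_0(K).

H_0 = Z.

K has 5 vertices, 6 edges.
rank ∂_0 = 0, rank ∂_1 = 4 ⇒ b_0 = 5 − 0 − 4 = 1; all invariant factors of ∂_1 are 1 so no torsion. So H_0 = Z.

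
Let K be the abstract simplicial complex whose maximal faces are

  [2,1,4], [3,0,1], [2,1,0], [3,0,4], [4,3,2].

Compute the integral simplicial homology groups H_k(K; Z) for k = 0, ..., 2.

H_0 ≅ Z,  H_1 ≅ Z,  H_2 = 0.

Fix the vertex order 0 < 1 < 2 < 3 < 4 and write every simplex with vertices in increasing order. Then dim K = 2 and the simplices of K are:

  0-simplices (5): [0], [1], [2], [3], [4]
  1-simplices (10): [0,1], [0,2], [0,3], [0,4], [1,2], [1,3], [1,4], [2,3], [2,4], [3,4]
  2-simplices (5): [0,1,2], [0,1,3], [0,3,4], [1,2,4], [2,3,4]

so the chain groups are C_0 ≅ Z^5, C_1 ≅ Z^10, C_2 ≅ Z^5.

Boundary ∂_1: C_1 → C_0 sends each edge [p,q] (with p < q) to q − p.
As a 5×10 matrix over Z this has rank 4, with invariant factors (1,1,1,1).

Boundary ∂_2: C_2 → C_1 maps a triangle to the signed sum of its edges. For instance
  ∂[2,3,4] = [3,4] − [2,4] + [2,3],
  ∂[1,2,4] = [2,4] − [1,4] + [1,2].
The 10×5 boundary matrix has rank 5 and Smith normal form diag(1,1,1,1,1).

Computing H_k = (kernel of ∂_k) / (image of ∂_{k+1}):

  H_0: rank C_0 − rank ∂_1 = 5 − 4 = 1, and the invariant factors of ∂_1 are all 1, so H_0 ≅ Z.
  H_1: rank ker ∂_1 − rank ∂_2 = (10 − 4) − 5 = 1, and the invariant factors of ∂_2 are all 1, so H_1 ≅ Z.
  H_2: rank ker ∂_2 − rank ∂_3 = (5 − 5) − 0 = 0, and there is no ∂_3, so H_2 ≅ 0.

As a check, the Euler characteristic is 5 − 10 + 5 = 0, which agrees with 1 − 1 + 0 = 0.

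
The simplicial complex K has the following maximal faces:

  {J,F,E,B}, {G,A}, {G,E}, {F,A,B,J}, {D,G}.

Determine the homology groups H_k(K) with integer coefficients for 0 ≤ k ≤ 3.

H_0 = Z,  H_1 = Z,  H_2 = 0,  H_3 = 0.

Fix the vertex order A < B < D < E < F < G < J and write every simplex with vertices in increasing order. Then dim K = 3 and the simplices of K are:

  0-simplices (7): A, B, D, E, F, G, J
  1-simplices (12): AB, AF, AG, AJ, BE, BF, BJ, DG, EF, EG, EJ, FJ
  2-simplices (7): ABF, ABJ, AFJ, BEF, BEJ, BFJ, EFJ
  3-simplices (2): ABFJ, BEFJ

giving chain groups C_0 ≅ Z^7, C_1 ≅ Z^12, C_2 ≅ Z^7, C_3 ≅ Z^2.

The boundary map ∂_1: C_1 → C_0 is given by ∂[p,q] = [q] − [p]. For instance
  ∂EF = F − E.
As a 7×12 matrix over Z this has rank 6, with invariant factors (1,1,1,1,1,1).

∂_2: C_2 → C_1 acts by ∂[p,q,r] = [q,r] − [p,r] + [p,q]. For instance
  ∂BEJ = EJ − BJ + BE,
  ∂EFJ = FJ − EJ + EF.
The resulting 12×7 matrix has rank 5, and its Smith normal form has invariant factors (1,1,1,1,1).

∂_3: C_3 → C_2 sends each 3-simplex σ to the alternating sum Σ_i (−1)^i (σ with its i-th vertex removed). For instance
  ∂ABFJ = BFJ − AFJ + ABJ − ABF,
  ∂BEFJ = EFJ − BFJ + BEJ − BEF.
As a 7×2 matrix over Z this has rank 2, with invariant factors (1,1).

Now H_k = ker ∂_k / im ∂_{k+1}, so:

  H_0: rank C_0 − rank ∂_1 = 7 − 6 = 1, and the invariant factors of ∂_1 are all 1, so H_0 ≅ Z.
  H_1: rank ker ∂_1 − rank ∂_2 = (12 − 6) − 5 = 1, and the invariant factors of ∂_2 are all 1, so H_1 ≅ Z.
  H_2: rank ker ∂_2 − rank ∂_3 = (7 − 5) − 2 = 0, and the invariant factors of ∂_3 are all 1, so H_2 ≅ 0.
  H_3: rank ker ∂_3 − rank ∂_4 = (2 − 2) − 0 = 0, and there is no ∂_4, so H_3 ≅ 0.

As a check, the Euler characteristic is 7 − 12 + 7 − 2 = 0, which agrees with 1 − 1 + 0 − 0 = 0.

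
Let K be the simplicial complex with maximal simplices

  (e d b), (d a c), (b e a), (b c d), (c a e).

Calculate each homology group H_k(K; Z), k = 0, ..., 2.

Order the vertices as a < b < c < d < e. Listing each simplex with vertices in this order, K has dimension 2 with simplices:

  0-simplices (5): a, b, c, d, e
  1-simplices (10): ab, ac, ad, ae, bc, bd, be, cd, ce, de
  2-simplices (5): abe, acd, ace, bcd, bde

giving chain groups C_0 ≅ Z^5, C_1 ≅ Z^10, C_2 ≅ Z^5.

The boundary map ∂_1: C_1 → C_0 sends each edge [p,q] (with p < q) to q − p.
The 5×10 boundary matrix has rank 4 and Smith normal form diag(1,1,1,1).

The boundary map ∂_2: C_2 → C_1 acts by ∂[p,q,r] = [q,r] − [p,r] + [p,q]. For instance
  ∂abe = be − ae + ab,
  ∂bcd = cd − bd + bc.
As a 10×5 matrix over Z this has rank 5, with invariant factors (1,1,1,1,1).

Now H_k = ker ∂_k / im ∂_{k+1}, so:

  H_0: rank C_0 − rank ∂_1 = 5 − 4 = 1, and the invariant factors of ∂_1 are all 1, so H_0 ≅ Z.
  H_1: rank ker ∂_1 − rank ∂_2 = (10 − 4) − 5 = 1, and the invariant factors of ∂_2 are all 1, so H_1 ≅ Z.
  H_2: rank ker ∂_2 − rank ∂_3 = (5 − 5) − 0 = 0, and there is no ∂_3, so H_2 ≅ 0.

(K is a triangulation of the Möbius band.)

H_0 ≅ Z,  H_1 ≅ Z,  H_2 = 0.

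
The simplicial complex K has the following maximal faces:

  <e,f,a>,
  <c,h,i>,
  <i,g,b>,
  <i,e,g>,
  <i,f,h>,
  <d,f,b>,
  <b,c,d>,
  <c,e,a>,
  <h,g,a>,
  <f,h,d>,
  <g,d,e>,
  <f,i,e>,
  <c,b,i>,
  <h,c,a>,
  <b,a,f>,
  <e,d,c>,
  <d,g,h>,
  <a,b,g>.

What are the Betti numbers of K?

Fix the vertex order a < b < c < d < e < f < g < h < i and write every simplex with vertices in increasing order. Then dim K = 2 and the simplices of K are:

  0-simplices (9): a, b, c, d, e, f, g, h, i
  1-simplices (27): ab, ac, ae, af, ag, ah, bc, bd, bf, bg, bi, cd, ce, ch, ci, de, df, dg, dh, ef, eg, ei, fh, fi, gh, gi, hi
  2-simplices (18): abf, abg, ace, ach, aef, agh, bcd, bci, bdf, bgi, cde, chi, deg, dfh, dgh, efi, egi, fhi

Hence C_0 ≅ Z^9, C_1 ≅ Z^27, C_2 ≅ Z^18.

Boundary ∂_1: C_1 → C_0 sends each edge [p,q] (with p < q) to q − p.
The 9×27 boundary matrix has rank 8 and Smith normal form diag(1,1,1,1,1,1,1,1).

∂_2: C_2 → C_1 acts by ∂[p,q,r] = [q,r] − [p,r] + [p,q]. For instance
  ∂abg = bg − ag + ab,
  ∂efi = fi − ei + ef.
As a 27×18 matrix over Z this has rank 17, with invariant factors (1,1,1,1,1,1,1,1,1,1,1,1,1,1,1,1,1).

Now H_k = ker ∂_k / im ∂_{k+1}, so:

  H_0: rank C_0 − rank ∂_1 = 9 − 8 = 1, and the invariant factors of ∂_1 are all 1, so H_0 = Z.
  H_1: rank ker ∂_1 − rank ∂_2 = (27 − 8) − 17 = 2, and the invariant factors of ∂_2 are all 1, so H_1 = Z^2.
  H_2: rank ker ∂_2 − rank ∂_3 = (18 − 17) − 0 = 1, and there is no ∂_3, so H_2 = Z.

(K is a triangulation of the torus T^2.)

Hence the Betti numbers are b_0 = 1, b_1 = 2, b_2 = 1.

b_0 = 1, b_1 = 2, b_2 = 1.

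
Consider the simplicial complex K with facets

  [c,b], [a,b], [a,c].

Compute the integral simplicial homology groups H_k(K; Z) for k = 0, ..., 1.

H_0 = Z,  H_1 = Z.

Order the vertices as a < b < c. Listing each simplex with vertices in this order, K has dimension 1 with simplices:

  0-simplices (3): a, b, c
  1-simplices (3): ab, ac, bc

giving chain groups C_0 ≅ Z^3, C_1 ≅ Z^3.

The boundary map ∂_1: C_1 → C_0 maps an edge to its endpoints' difference, ∂[p,q] = q − p. For instance
  ∂ab = b − a.
The 3×3 boundary matrix has rank 2 and Smith normal form diag(1,1).

Computing H_k = (kernel of ∂_k) / (image of ∂_{k+1}):

  H_0: rank C_0 − rank ∂_1 = 3 − 2 = 1, and the invariant factors of ∂_1 are all 1, so H_0 ≅ Z.
  H_1: rank ker ∂_1 − rank ∂_2 = (3 − 2) − 0 = 1, and there is no ∂_2, so H_1 ≅ Z.

As a check, the Euler characteristic is 3 − 3 = 0, which agrees with 1 − 1 = 0.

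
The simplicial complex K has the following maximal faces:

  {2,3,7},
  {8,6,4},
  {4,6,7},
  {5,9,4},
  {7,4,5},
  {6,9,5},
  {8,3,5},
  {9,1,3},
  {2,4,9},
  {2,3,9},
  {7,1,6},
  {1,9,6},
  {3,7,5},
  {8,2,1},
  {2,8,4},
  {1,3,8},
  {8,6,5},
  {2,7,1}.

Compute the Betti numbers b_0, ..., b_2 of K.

b_0 = 1, b_1 = 1, b_2 = 0.

Fix the vertex order 1 < 2 < 3 < 4 < 5 < 6 < 7 < 8 < 9 and write every simplex with vertices in increasing order. Then dim K = 2 and the simplices of K are:

  0-simplices (9): [1], [2], [3], [4], [5], [6], [7], [8], [9]
  1-simplices (27): (27 of them)
  2-simplices (18): [1,2,7], [1,2,8], [1,3,8], [1,3,9], [1,6,7], [1,6,9], [2,3,7], [2,3,9], [2,4,8], [2,4,9], [3,5,7], [3,5,8], [4,5,7], [4,5,9], [4,6,7], [4,6,8], [5,6,8], [5,6,9]

so the chain groups are C_0 ≅ Z^9, C_1 ≅ Z^27, C_2 ≅ Z^18.

∂_1: C_1 → C_0 sends each edge [p,q] (with p < q) to q − p. For instance
  ∂[5,9] = [9] − [5].
This gives a 9×27 integer matrix of rank 8; reducing to Smith normal form yields diagonal entries (1,1,1,1,1,1,1,1).

∂_2: C_2 → C_1 acts by ∂[p,q,r] = [q,r] − [p,r] + [p,q]. For instance
  ∂[5,6,8] = [6,8] − [5,8] + [5,6],
  ∂[1,2,7] = [2,7] − [1,7] + [1,2].
The resulting 27×18 matrix has rank 18, and its Smith normal form has invariant factors (1,1,1,1,1,1,1,1,1,1,1,1,1,1,1,1,1,2).

Computing H_k = (kernel of ∂_k) / (image of ∂_{k+1}):

  H_0: rank C_0 − rank ∂_1 = 9 − 8 = 1, and the invariant factors of ∂_1 are all 1, so H_0 = Z.
  H_1: rank ker ∂_1 − rank ∂_2 = (27 − 8) − 18 = 1, and ∂_2 has invariant factor 2 > 1, so H_1 = Z ⊕ Z/2.
  H_2: rank ker ∂_2 − rank ∂_3 = (18 − 18) − 0 = 0, and there is no ∂_3, so H_2 = 0.

Hence the Betti numbers are b_0 = 1, b_1 = 1, b_2 = 0.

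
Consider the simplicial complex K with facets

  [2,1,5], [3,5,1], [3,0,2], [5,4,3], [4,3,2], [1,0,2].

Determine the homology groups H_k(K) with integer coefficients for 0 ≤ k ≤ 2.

We work with the vertex ordering 0 < 1 < 2 < 3 < 4 < 5. The simplices of K, each written with vertices in increasing order, are:

  0-simplices (6): [0], [1], [2], [3], [4], [5]
  1-simplices (12): [0,1], [0,2], [0,3], [1,2], [1,3], [1,5], [2,3], [2,4], [2,5], [3,4], [3,5], [4,5]
  2-simplices (6): [0,1,2], [0,2,3], [1,2,5], [1,3,5], [2,3,4], [3,4,5]

so the chain groups are C_0 ≅ Z^6, C_1 ≅ Z^12, C_2 ≅ Z^6.

∂_1: C_1 → C_0 sends each edge [p,q] (with p < q) to q − p. For instance
  ∂[3,4] = [4] − [3].
The 6×12 boundary matrix has rank 5 and Smith normal form diag(1,1,1,1,1).

The boundary map ∂_2: C_2 → C_1 sends each 2-simplex [p,q,r] to [q,r] − [p,r] + [p,q]. For instance
  ∂[0,1,2] = [1,2] − [0,2] + [0,1],
  ∂[2,3,4] = [3,4] − [2,4] + [2,3].
As a 12×6 matrix over Z this has rank 6, with invariant factors (1,1,1,1,1,1).

Computing H_k = (kernel of ∂_k) / (image of ∂_{k+1}):

  H_0: rank C_0 − rank ∂_1 = 6 − 5 = 1, and the invariant factors of ∂_1 are all 1, so H_0 = Z.
  H_1: rank ker ∂_1 − rank ∂_2 = (12 − 5) − 6 = 1, and the invariant factors of ∂_2 are all 1, so H_1 = Z.
  H_2: rank ker ∂_2 − rank ∂_3 = (6 − 6) − 0 = 0, and there is no ∂_3, so H_2 = 0.

(K is a triangulation of the cylinder S^1 x I.)

H_0 ≅ Z,  H_1 ≅ Z,  H_2 = 0.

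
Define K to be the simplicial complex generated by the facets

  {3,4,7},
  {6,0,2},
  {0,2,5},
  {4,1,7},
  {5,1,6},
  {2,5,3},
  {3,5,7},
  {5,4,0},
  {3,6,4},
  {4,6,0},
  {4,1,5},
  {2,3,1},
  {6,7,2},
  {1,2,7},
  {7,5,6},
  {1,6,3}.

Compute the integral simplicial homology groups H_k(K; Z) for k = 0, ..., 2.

Take the total order 0 < 1 < 2 < 3 < 4 < 5 < 6 < 7 on the vertex set. Then K (dimension 2) consists of the simplices:

  0-simplices (8): [0], [1], [2], [3], [4], [5], [6], [7]
  1-simplices (24): (24 of them)
  2-simplices (16): [0,2,5], [0,2,6], [0,4,5], [0,4,6], [1,2,3], [1,2,7], [1,3,6], [1,4,5], [1,4,7], [1,5,6], [2,3,5], [2,6,7], [3,4,6], [3,4,7], [3,5,7], [5,6,7]

giving chain groups C_0 ≅ Z^8, C_1 ≅ Z^24, C_2 ≅ Z^16.

The boundary map ∂_1: C_1 → C_0 maps an edge to its endpoints' difference, ∂[p,q] = q − p. For instance
  ∂[6,7] = [7] − [6].
The 8×24 boundary matrix has rank 7 and Smith normal form diag(1,1,1,1,1,1,1).

The boundary map ∂_2: C_2 → C_1 acts by ∂[p,q,r] = [q,r] − [p,r] + [p,q]. For instance
  ∂[2,6,7] = [6,7] − [2,7] + [2,6],
  ∂[0,2,5] = [2,5] − [0,5] + [0,2].
As a 24×16 matrix over Z this has rank 15, with invariant factors (1,1,1,1,1,1,1,1,1,1,1,1,1,1,1).

Reading off H_k = ker ∂_k / im ∂_{k+1}:

  H_0: rank C_0 − rank ∂_1 = 8 − 7 = 1, and the invariant factors of ∂_1 are all 1, so H_0 = Z.
  H_1: rank ker ∂_1 − rank ∂_2 = (24 − 7) − 15 = 2, and the invariant factors of ∂_2 are all 1, so H_1 = Z^2.
  H_2: rank ker ∂_2 − rank ∂_3 = (16 − 15) − 0 = 1, and there is no ∂_3, so H_2 = Z.

As a check, the Euler characteristic is 8 − 24 + 16 = 0, which agrees with 1 − 2 + 1 = 0.

H_0 ≅ Z,  H_1 ≅ Z^2,  H_2 ≅ Z.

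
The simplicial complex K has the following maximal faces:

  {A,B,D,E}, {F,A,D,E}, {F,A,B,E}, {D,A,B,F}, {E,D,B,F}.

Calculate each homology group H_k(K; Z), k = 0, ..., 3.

H_0 ≅ Z,  H_1 = 0,  H_2 = 0,  H_3 ≅ Z.

Take the total order A < B < D < E < F on the vertex set. Then K (dimension 3) consists of the simplices:

  0-simplices (5): A, B, D, E, F
  1-simplices (10): AB, AD, AE, AF, BD, BE, BF, DE, DF, EF
  2-simplices (10): ABD, ABE, ABF, ADE, ADF, AEF, BDE, BDF, BEF, DEF
  3-simplices (5): ABDE, ABDF, ABEF, ADEF, BDEF

giving chain groups C_0 ≅ Z^5, C_1 ≅ Z^10, C_2 ≅ Z^10, C_3 ≅ Z^5.

The boundary map ∂_1: C_1 → C_0 maps an edge to its endpoints' difference, ∂[p,q] = q − p.
As a 5×10 matrix over Z this has rank 4, with invariant factors (1,1,1,1).

Boundary ∂_2: C_2 → C_1 sends each 2-simplex [p,q,r] to [q,r] − [p,r] + [p,q]. For instance
  ∂BDE = DE − BE + BD,
  ∂ABF = BF − AF + AB.
The 10×10 boundary matrix has rank 6 and Smith normal form diag(1,1,1,1,1,1).

Boundary ∂_3: C_3 → C_2 sends each 3-simplex σ to the alternating sum Σ_i (−1)^i (σ with its i-th vertex removed). For instance
  ∂BDEF = DEF − BEF + BDF − BDE,
  ∂ABDE = BDE − ADE + ABE − ABD.
The resulting 10×5 matrix has rank 4, and its Smith normal form has invariant factors (1,1,1,1).

Reading off H_k = ker ∂_k / im ∂_{k+1}:

  H_0: rank C_0 − rank ∂_1 = 5 − 4 = 1, and the invariant factors of ∂_1 are all 1, so H_0 ≅ Z.
  H_1: rank ker ∂_1 − rank ∂_2 = (10 − 4) − 6 = 0, and the invariant factors of ∂_2 are all 1, so H_1 ≅ 0.
  H_2: rank ker ∂_2 − rank ∂_3 = (10 − 6) − 4 = 0, and the invariant factors of ∂_3 are all 1, so H_2 ≅ 0.
  H_3: rank ker ∂_3 − rank ∂_4 = (5 − 4) − 0 = 1, and there is no ∂_4, so H_3 ≅ Z.

As a check, the Euler characteristic is 5 − 10 + 10 − 5 = 0, which agrees with 1 − 0 + 0 − 1 = 0.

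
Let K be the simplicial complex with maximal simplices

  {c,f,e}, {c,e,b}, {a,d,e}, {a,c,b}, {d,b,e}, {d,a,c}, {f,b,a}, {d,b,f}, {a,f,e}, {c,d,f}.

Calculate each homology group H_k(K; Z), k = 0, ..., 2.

Take the total order a < b < c < d < e < f on the vertex set. Then K (dimension 2) consists of the simplices:

  0-simplices (6): a, b, c, d, e, f
  1-simplices (15): ab, ac, ad, ae, af, bc, bd, be, bf, cd, ce, cf, de, df, ef
  2-simplices (10): abc, abf, acd, ade, aef, bce, bde, bdf, cdf, cef

Hence C_0 ≅ Z^6, C_1 ≅ Z^15, C_2 ≅ Z^10.

Boundary ∂_1: C_1 → C_0 maps an edge to its endpoints' difference, ∂[p,q] = q − p.
As a 6×15 matrix over Z this has rank 5, with invariant factors (1,1,1,1,1).

Boundary ∂_2: C_2 → C_1 acts by ∂[p,q,r] = [q,r] − [p,r] + [p,q]. For instance
  ∂ade = de − ae + ad,
  ∂cef = ef − cf + ce.
The resulting 15×10 matrix has rank 10, and its Smith normal form has invariant factors (1,1,1,1,1,1,1,1,1,2).

Reading off H_k = ker ∂_k / im ∂_{k+1}:

  H_0: rank C_0 − rank ∂_1 = 6 − 5 = 1, and the invariant factors of ∂_1 are all 1, so H_0 ≅ Z.
  H_1: rank ker ∂_1 − rank ∂_2 = (15 − 5) − 10 = 0, and ∂_2 has invariant factor 2 > 1, so H_1 ≅ Z/2Z.
  H_2: rank ker ∂_2 − rank ∂_3 = (10 − 10) − 0 = 0, and there is no ∂_3, so H_2 ≅ 0.

(K is a triangulation of the real projective plane RP^2.)

H_0 ≅ Z,  H_1 ≅ Z/2Z,  H_2 = 0.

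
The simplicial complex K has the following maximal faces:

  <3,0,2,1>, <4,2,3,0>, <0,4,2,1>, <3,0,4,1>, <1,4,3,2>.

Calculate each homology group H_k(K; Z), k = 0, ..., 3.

H_0 ≅ Z,  H_1 = 0,  H_2 = 0,  H_3 ≅ Z.

Take the total order 0 < 1 < 2 < 3 < 4 on the vertex set. Then K (dimension 3) consists of the simplices:

  0-simplices (5): [0], [1], [2], [3], [4]
  1-simplices (10): [0,1], [0,2], [0,3], [0,4], [1,2], [1,3], [1,4], [2,3], [2,4], [3,4]
  2-simplices (10): [0,1,2], [0,1,3], [0,1,4], [0,2,3], [0,2,4], [0,3,4], [1,2,3], [1,2,4], [1,3,4], [2,3,4]
  3-simplices (5): [0,1,2,3], [0,1,2,4], [0,1,3,4], [0,2,3,4], [1,2,3,4]

giving chain groups C_0 ≅ Z^5, C_1 ≅ Z^10, C_2 ≅ Z^10, C_3 ≅ Z^5.

Boundary ∂_1: C_1 → C_0 is given by ∂[p,q] = [q] − [p]. For instance
  ∂[1,3] = [3] − [1].
The resulting 5×10 matrix has rank 4, and its Smith normal form has invariant factors (1,1,1,1).

The boundary map ∂_2: C_2 → C_1 sends each 2-simplex [p,q,r] to [q,r] − [p,r] + [p,q]. For instance
  ∂[1,2,4] = [2,4] − [1,4] + [1,2],
  ∂[1,3,4] = [3,4] − [1,4] + [1,3].
The 10×10 boundary matrix has rank 6 and Smith normal form diag(1,1,1,1,1,1).

Boundary ∂_3: C_3 → C_2 sends each 3-simplex σ to the alternating sum Σ_i (−1)^i (σ with its i-th vertex removed). For instance
  ∂[0,2,3,4] = [2,3,4] − [0,3,4] + [0,2,4] − [0,2,3],
  ∂[1,2,3,4] = [2,3,4] − [1,3,4] + [1,2,4] − [1,2,3].
This gives a 10×5 integer matrix of rank 4; reducing to Smith normal form yields diagonal entries (1,1,1,1).

Reading off H_k = ker ∂_k / im ∂_{k+1}:

  H_0: rank C_0 − rank ∂_1 = 5 − 4 = 1, and the invariant factors of ∂_1 are all 1, so H_0 = Z.
  H_1: rank ker ∂_1 − rank ∂_2 = (10 − 4) − 6 = 0, and the invariant factors of ∂_2 are all 1, so H_1 = 0.
  H_2: rank ker ∂_2 − rank ∂_3 = (10 − 6) − 4 = 0, and the invariant factors of ∂_3 are all 1, so H_2 = 0.
  H_3: rank ker ∂_3 − rank ∂_4 = (5 − 4) − 0 = 1, and there is no ∂_4, so H_3 = Z.

(K is a triangulation of the 3-sphere S^3.)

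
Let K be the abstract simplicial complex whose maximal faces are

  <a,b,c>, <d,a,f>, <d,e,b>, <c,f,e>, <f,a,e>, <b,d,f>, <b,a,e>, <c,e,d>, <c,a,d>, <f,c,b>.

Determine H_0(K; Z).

Order the vertices as a < b < c < d < e < f. Listing each simplex with vertices in this order, K has dimension 2 with simplices:

  0-simplices (6): a, b, c, d, e, f
  1-simplices (15): ab, ac, ad, ae, af, bc, bd, be, bf, cd, ce, cf, de, df, ef
  2-simplices (10): abc, abe, acd, adf, aef, bcf, bde, bdf, cde, cef

giving chain groups C_0 ≅ Z^6, C_1 ≅ Z^15, C_2 ≅ Z^10.

The boundary map ∂_1: C_1 → C_0 maps an edge to its endpoints' difference, ∂[p,q] = q − p.
The resulting 6×15 matrix has rank 5, and its Smith normal form has invariant factors (1,1,1,1,1).

Boundary ∂_2: C_2 → C_1 sends each 2-simplex [p,q,r] to [q,r] − [p,r] + [p,q]. For instance
  ∂abe = be − ae + ab,
  ∂abc = bc − ac + ab.
As a 15×10 matrix over Z this has rank 10, with invariant factors (1,1,1,1,1,1,1,1,1,2).

Reading off H_k = ker ∂_k / im ∂_{k+1}:

  H_0: rank C_0 − rank ∂_1 = 6 − 5 = 1, and the invariant factors of ∂_1 are all 1, so H_0 ≅ Z.

(K is a triangulation of the real projective plane RP^2.)

H_0 ≅ Z.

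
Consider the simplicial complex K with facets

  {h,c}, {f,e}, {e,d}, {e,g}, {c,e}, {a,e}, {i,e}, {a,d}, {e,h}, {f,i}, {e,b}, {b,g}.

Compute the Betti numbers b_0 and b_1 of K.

K has 9 vertices, 12 edges.
rank ∂_0 = 0, rank ∂_1 = 8 ⇒ b_0 = 9 − 0 − 8 = 1; all invariant factors of ∂_1 are 1 so no torsion. So H_0 ≅ Z.
rank ∂_1 = 8, rank ∂_2 = 0 ⇒ b_1 = 12 − 8 − 0 = 4. So H_1 ≅ Z^4.

b_0 = 1, b_1 = 4.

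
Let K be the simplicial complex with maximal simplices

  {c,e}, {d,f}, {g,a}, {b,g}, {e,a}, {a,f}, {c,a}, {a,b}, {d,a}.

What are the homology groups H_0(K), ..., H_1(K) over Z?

Order the vertices as a < b < c < d < e < f < g. Listing each simplex with vertices in this order, K has dimension 1 with simplices:

  0-simplices (7): a, b, c, d, e, f, g
  1-simplices (9): ab, ac, ad, ae, af, ag, bg, ce, df

so the chain groups are C_0 ≅ Z^7, C_1 ≅ Z^9.

The boundary map ∂_1: C_1 → C_0 is given by ∂[p,q] = [q] − [p]. For instance
  ∂ad = d − a.
The 7×9 boundary matrix has rank 6 and Smith normal form diag(1,1,1,1,1,1).

Now H_k = ker ∂_k / im ∂_{k+1}, so:

  H_0: rank C_0 − rank ∂_1 = 7 − 6 = 1, and the invariant factors of ∂_1 are all 1, so H_0 = Z.
  H_1: rank ker ∂_1 − rank ∂_2 = (9 − 6) − 0 = 3, and there is no ∂_2, so H_1 = Z^3.

H_0 ≅ Z,  H_1 ≅ Z^3.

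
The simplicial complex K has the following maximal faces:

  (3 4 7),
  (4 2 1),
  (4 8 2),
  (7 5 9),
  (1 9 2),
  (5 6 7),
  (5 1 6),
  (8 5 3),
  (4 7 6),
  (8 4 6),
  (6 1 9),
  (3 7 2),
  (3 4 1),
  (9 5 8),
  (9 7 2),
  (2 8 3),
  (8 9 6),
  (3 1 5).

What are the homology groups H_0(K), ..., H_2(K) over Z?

K has 9 vertices, 27 edges, 18 triangles.
rank ∂_0 = 0, rank ∂_1 = 8 ⇒ b_0 = 9 − 0 − 8 = 1; all invariant factors of ∂_1 are 1 so no torsion. So H_0 ≅ Z.
rank ∂_1 = 8, rank ∂_2 = 18 ⇒ b_1 = 27 − 8 − 18 = 1; ∂_2 has invariant factor(s) [2] giving torsion. So H_1 ≅ Z ⊕ Z/2Z.
rank ∂_2 = 18, rank ∂_3 = 0 ⇒ b_2 = 18 − 18 − 0 = 0. So H_2 ≅ 0.

H_0 ≅ Z,  H_1 ≅ Z ⊕ Z/2Z,  H_2 = 0.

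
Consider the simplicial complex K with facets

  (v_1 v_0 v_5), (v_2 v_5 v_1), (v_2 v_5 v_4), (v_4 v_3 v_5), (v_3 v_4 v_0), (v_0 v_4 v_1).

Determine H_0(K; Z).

H_0 ≅ Z.

Take the total order v_0 < v_1 < v_2 < v_3 < v_4 < v_5 on the vertex set. Then K (dimension 2) consists of the simplices:

  0-simplices (6): [v_0], [v_1], [v_2], [v_3], [v_4], [v_5]
  1-simplices (12): [v_0,v_1], [v_0,v_3], [v_0,v_4], [v_0,v_5], [v_1,v_2], [v_1,v_4], [v_1,v_5], [v_2,v_4], [v_2,v_5], [v_3,v_4], [v_3,v_5], [v_4,v_5]
  2-simplices (6): [v_0,v_1,v_4], [v_0,v_1,v_5], [v_0,v_3,v_4], [v_1,v_2,v_5], [v_2,v_4,v_5], [v_3,v_4,v_5]

so the chain groups are C_0 ≅ Z^6, C_1 ≅ Z^12, C_2 ≅ Z^6.

Boundary ∂_1: C_1 → C_0 sends each edge [p,q] (with p < q) to q − p. For instance
  ∂[v_3,v_5] = [v_5] − [v_3].
The resulting 6×12 matrix has rank 5, and its Smith normal form has invariant factors (1,1,1,1,1).

The boundary map ∂_2: C_2 → C_1 sends each 2-simplex [p,q,r] to [q,r] − [p,r] + [p,q]. For instance
  ∂[v_0,v_1,v_5] = [v_1,v_5] − [v_0,v_5] + [v_0,v_1],
  ∂[v_0,v_1,v_4] = [v_1,v_4] − [v_0,v_4] + [v_0,v_1].
As a 12×6 matrix over Z this has rank 6, with invariant factors (1,1,1,1,1,1).

Computing H_k = (kernel of ∂_k) / (image of ∂_{k+1}):

  H_0: rank C_0 − rank ∂_1 = 6 − 5 = 1, and the invariant factors of ∂_1 are all 1, so H_0 = Z.

(K is a triangulation of the cylinder S^1 x I.)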